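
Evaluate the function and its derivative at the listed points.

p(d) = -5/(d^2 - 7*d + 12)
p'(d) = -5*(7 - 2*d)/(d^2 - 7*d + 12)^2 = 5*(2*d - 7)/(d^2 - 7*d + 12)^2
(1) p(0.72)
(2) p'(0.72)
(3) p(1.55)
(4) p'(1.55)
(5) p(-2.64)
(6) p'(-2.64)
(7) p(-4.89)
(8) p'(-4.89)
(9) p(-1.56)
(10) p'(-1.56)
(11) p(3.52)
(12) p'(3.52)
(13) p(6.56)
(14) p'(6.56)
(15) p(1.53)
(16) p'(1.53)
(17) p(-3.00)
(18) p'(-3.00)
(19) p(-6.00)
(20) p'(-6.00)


(1) = -0.67
(2) = -0.50
(3) = -1.41
(4) = -1.55
(5) = -0.13
(6) = -0.04
(7) = -0.07
(8) = -0.02
(9) = -0.20
(10) = -0.08
(11) = 20.03
(12) = 3.21
(13) = -0.55
(14) = 0.37
(15) = -1.38
(16) = -1.49
(17) = -0.12
(18) = -0.04
(19) = -0.06
(20) = -0.01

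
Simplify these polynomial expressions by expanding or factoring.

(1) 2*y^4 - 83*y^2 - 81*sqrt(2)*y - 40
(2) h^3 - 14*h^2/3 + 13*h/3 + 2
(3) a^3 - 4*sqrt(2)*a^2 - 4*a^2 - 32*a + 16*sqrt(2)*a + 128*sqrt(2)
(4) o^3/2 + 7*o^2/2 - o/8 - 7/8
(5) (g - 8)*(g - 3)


(1) = (y - 5*sqrt(2))*(y + 4*sqrt(2))*(sqrt(2)*y + 1)^2
(2) = (h - 3)*(h - 2)*(h + 1/3)
(3) = (a - 8)*(a + 4)*(a - 4*sqrt(2))
(4) = (o/2 + 1/4)*(o - 1/2)*(o + 7)
(5) = g^2 - 11*g + 24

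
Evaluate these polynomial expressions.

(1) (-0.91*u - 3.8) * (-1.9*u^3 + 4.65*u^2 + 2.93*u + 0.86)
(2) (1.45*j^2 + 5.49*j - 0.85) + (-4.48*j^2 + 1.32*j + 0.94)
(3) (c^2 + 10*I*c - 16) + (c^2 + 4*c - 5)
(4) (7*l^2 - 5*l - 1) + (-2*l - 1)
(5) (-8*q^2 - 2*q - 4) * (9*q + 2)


(1) = 1.729*u^4 + 2.9885*u^3 - 20.3363*u^2 - 11.9166*u - 3.268
(2) = -3.03*j^2 + 6.81*j + 0.09
(3) = 2*c^2 + 4*c + 10*I*c - 21
(4) = 7*l^2 - 7*l - 2
(5) = -72*q^3 - 34*q^2 - 40*q - 8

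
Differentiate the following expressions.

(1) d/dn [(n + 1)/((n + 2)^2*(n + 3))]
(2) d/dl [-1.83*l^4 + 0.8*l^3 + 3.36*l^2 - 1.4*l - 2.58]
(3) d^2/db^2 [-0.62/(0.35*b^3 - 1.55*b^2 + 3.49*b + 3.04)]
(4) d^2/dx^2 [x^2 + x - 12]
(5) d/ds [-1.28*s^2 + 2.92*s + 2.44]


(1) = (-(n + 1)*(n + 2) - 2*(n + 1)*(n + 3) + (n + 2)*(n + 3))/((n + 2)^3*(n + 3)^2)
(2) = -7.32*l^3 + 2.4*l^2 + 6.72*l - 1.4
(3) = ((1.302*b - 1.922)*(0.35*b^3 - 1.55*b^2 + 3.49*b + 3.04) - 0.62*(1.05*b^2 - 3.1*b + 3.49)*(2.1*b^2 - 6.2*b + 6.98))/(0.35*b^3 - 1.55*b^2 + 3.49*b + 3.04)^3
(4) = 2
(5) = 2.92 - 2.56*s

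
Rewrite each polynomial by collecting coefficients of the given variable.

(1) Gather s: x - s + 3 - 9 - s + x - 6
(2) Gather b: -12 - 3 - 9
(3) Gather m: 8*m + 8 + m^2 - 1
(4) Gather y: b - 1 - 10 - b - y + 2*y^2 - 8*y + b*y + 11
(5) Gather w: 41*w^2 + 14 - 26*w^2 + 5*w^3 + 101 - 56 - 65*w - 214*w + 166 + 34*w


(1) = -2*s + 2*x - 12
(2) = -24
(3) = m^2 + 8*m + 7
(4) = 2*y^2 + y*(b - 9)
(5) = 5*w^3 + 15*w^2 - 245*w + 225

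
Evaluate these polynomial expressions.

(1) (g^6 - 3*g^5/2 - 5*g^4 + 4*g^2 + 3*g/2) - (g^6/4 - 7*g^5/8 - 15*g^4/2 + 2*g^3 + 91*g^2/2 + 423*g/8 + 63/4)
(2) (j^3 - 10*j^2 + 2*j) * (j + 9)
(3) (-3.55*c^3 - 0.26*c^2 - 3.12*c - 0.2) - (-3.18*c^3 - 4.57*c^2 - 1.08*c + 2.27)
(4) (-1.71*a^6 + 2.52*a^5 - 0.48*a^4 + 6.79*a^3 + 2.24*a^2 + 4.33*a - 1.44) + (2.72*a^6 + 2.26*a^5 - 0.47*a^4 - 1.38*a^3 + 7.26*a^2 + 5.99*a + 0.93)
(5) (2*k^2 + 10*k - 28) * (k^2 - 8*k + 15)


(1) = 3*g^6/4 - 5*g^5/8 + 5*g^4/2 - 2*g^3 - 83*g^2/2 - 411*g/8 - 63/4
(2) = j^4 - j^3 - 88*j^2 + 18*j
(3) = -0.37*c^3 + 4.31*c^2 - 2.04*c - 2.47
(4) = 1.01*a^6 + 4.78*a^5 - 0.95*a^4 + 5.41*a^3 + 9.5*a^2 + 10.32*a - 0.51
(5) = 2*k^4 - 6*k^3 - 78*k^2 + 374*k - 420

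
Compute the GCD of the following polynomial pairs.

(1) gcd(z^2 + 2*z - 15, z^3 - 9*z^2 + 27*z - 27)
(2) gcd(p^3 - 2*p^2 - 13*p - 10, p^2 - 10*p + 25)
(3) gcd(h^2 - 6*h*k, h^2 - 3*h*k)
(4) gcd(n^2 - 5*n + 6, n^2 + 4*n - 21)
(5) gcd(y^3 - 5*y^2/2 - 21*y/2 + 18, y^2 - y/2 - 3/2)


(1) = z - 3
(2) = gcd((p - 5)*(p + 1)*(p + 2), (p - 5)^2) = p - 5
(3) = gcd(h*(h - 6*k), h*(h - 3*k)) = h
(4) = n - 3
(5) = gcd((y - 4)*(y - 3/2)*(y + 3), (y - 3/2)*(y + 1)) = y - 3/2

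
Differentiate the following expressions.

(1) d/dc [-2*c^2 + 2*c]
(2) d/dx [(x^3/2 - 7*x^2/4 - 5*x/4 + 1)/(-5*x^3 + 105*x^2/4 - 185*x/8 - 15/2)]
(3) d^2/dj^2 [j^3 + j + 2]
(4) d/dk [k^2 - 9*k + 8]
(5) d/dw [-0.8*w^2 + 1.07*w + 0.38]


(1) = 2 - 4*c
(2) = 2*(28*x^2 - 4*x + 13)/(5*(64*x^4 - 160*x^3 + 52*x^2 + 60*x + 9))
(3) = 6*j
(4) = 2*k - 9
(5) = 1.07 - 1.6*w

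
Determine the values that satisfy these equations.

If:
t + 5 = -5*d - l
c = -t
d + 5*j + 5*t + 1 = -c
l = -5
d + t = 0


Then:
c = 0
d = 0
j = -1/5
l = -5
t = 0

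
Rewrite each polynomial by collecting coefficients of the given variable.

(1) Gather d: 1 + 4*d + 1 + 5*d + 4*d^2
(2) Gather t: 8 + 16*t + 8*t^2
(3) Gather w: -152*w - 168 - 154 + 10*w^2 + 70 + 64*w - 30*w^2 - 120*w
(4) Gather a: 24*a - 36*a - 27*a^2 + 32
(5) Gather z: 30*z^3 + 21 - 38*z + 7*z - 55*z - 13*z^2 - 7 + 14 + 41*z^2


(1) = 4*d^2 + 9*d + 2
(2) = 8*t^2 + 16*t + 8
(3) = -20*w^2 - 208*w - 252
(4) = -27*a^2 - 12*a + 32
(5) = 30*z^3 + 28*z^2 - 86*z + 28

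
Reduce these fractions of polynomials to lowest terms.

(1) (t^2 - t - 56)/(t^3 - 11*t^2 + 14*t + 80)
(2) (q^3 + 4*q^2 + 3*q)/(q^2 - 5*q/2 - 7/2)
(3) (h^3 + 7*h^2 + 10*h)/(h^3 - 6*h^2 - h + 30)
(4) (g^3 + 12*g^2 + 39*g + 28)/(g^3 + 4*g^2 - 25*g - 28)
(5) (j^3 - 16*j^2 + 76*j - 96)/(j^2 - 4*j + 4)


(1) = (t + 7)/(t^2 - 3*t - 10)
(2) = (2*q^2 + 6*q)/(2*q - 7)
(3) = (h^2 + 5*h)/(h^2 - 8*h + 15)
(4) = (g + 4)/(g - 4)
(5) = (j^2 - 14*j + 48)/(j - 2)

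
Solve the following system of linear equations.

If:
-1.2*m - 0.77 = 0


Then:
m = -0.64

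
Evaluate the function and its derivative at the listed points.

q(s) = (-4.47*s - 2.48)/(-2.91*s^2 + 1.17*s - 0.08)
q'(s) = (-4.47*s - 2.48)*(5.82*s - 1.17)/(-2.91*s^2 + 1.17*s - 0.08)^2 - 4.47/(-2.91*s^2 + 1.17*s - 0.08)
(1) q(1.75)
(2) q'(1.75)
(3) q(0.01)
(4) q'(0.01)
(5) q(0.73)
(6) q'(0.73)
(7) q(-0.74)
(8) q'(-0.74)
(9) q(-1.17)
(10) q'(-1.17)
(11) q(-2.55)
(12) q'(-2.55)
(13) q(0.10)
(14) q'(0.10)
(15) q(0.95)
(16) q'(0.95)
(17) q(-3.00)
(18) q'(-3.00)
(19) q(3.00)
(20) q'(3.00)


(1) = 1.48
(2) = -1.28
(3) = 36.81
(4) = 661.79
(5) = 7.39
(6) = -23.56
(7) = -0.33
(8) = 1.06
(9) = -0.51
(10) = 0.08
(11) = -0.41
(12) = -0.09
(13) = -370.51
(14) = 27011.10
(15) = 4.22
(16) = -8.73
(17) = -0.37
(18) = -0.08
(19) = 0.70
(20) = -0.30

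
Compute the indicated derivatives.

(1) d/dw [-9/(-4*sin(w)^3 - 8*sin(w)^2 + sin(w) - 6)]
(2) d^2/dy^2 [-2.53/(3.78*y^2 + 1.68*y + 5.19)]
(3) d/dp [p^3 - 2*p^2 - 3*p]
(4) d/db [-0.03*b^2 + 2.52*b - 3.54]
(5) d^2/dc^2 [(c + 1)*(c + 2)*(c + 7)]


(1) = 9*(-12*sin(w)^2 - 16*sin(w) + 1)*cos(w)/(4*sin(w)^3 + 8*sin(w)^2 - sin(w) + 6)^2
(2) = (72.299304*y^2 + 32.133024*y - 2.53*(7.56*y + 1.68)*(15.12*y + 3.36) + 99.268092)/(3.78*y^2 + 1.68*y + 5.19)^3
(3) = 3*p^2 - 4*p - 3
(4) = 2.52 - 0.06*b
(5) = 6*c + 20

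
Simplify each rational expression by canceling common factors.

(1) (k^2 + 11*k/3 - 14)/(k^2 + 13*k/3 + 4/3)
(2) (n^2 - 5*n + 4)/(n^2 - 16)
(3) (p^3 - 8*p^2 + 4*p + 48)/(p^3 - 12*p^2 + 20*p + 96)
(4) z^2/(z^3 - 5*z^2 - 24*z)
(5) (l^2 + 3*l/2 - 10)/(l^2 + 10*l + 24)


(1) = (3*k^2 + 11*k - 42)/(3*k^2 + 13*k + 4)
(2) = (n - 1)/(n + 4)
(3) = (p - 4)/(p - 8)
(4) = z/(z^2 - 5*z - 24)
(5) = (2*l - 5)/(2*l + 12)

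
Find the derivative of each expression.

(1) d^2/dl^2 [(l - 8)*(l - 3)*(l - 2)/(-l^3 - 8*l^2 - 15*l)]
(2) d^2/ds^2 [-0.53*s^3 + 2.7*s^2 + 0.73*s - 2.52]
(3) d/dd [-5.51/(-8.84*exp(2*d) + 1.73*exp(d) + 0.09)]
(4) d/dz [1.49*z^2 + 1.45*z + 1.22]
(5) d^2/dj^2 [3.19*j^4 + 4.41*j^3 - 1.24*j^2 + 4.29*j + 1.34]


(1) = 2*(21*l^6 - 93*l^5 - 1401*l^4 - 967*l^3 + 11376*l^2 + 17280*l + 10800)/(l^3*(l^6 + 24*l^5 + 237*l^4 + 1232*l^3 + 3555*l^2 + 5400*l + 3375))
(2) = 5.4 - 3.18*s
(3) = (9.5323 - 97.4168*exp(d))*exp(d)/(-8.84*exp(2*d) + 1.73*exp(d) + 0.09)^2
(4) = 2.98*z + 1.45
(5) = 38.28*j^2 + 26.46*j - 2.48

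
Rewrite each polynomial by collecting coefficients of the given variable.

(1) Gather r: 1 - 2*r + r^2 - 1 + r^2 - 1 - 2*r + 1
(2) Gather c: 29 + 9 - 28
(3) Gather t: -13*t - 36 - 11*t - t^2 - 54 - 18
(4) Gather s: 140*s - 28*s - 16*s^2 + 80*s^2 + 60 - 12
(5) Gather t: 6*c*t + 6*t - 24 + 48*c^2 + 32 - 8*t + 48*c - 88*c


(1) = 2*r^2 - 4*r
(2) = 10
(3) = -t^2 - 24*t - 108
(4) = 64*s^2 + 112*s + 48
(5) = 48*c^2 - 40*c + t*(6*c - 2) + 8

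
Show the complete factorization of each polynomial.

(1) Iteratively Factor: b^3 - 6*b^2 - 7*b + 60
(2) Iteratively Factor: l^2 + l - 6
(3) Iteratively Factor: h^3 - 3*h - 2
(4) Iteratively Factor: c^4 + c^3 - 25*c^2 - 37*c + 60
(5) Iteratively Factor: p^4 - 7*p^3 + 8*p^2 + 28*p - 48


(1) = (b + 3)*(b^2 - 9*b + 20) = (b - 4)*(b + 3)*(b - 5)
(2) = (l - 2)*(l + 3)
(3) = (h - 2)*(h^2 + 2*h + 1) = (h - 2)*(h + 1)*(h + 1)
(4) = (c + 4)*(c^3 - 3*c^2 - 13*c + 15) = (c + 3)*(c + 4)*(c^2 - 6*c + 5) = (c - 1)*(c + 3)*(c + 4)*(c - 5)
(5) = (p + 2)*(p^3 - 9*p^2 + 26*p - 24) = (p - 2)*(p + 2)*(p^2 - 7*p + 12) = (p - 4)*(p - 2)*(p + 2)*(p - 3)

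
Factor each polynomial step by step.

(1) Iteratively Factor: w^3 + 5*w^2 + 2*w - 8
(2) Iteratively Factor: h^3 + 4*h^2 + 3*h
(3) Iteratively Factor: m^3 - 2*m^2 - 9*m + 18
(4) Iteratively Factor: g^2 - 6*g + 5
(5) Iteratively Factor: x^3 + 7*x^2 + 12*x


(1) = (w + 2)*(w^2 + 3*w - 4) = (w - 1)*(w + 2)*(w + 4)
(2) = (h + 3)*(h^2 + h) = h*(h + 3)*(h + 1)
(3) = (m + 3)*(m^2 - 5*m + 6) = (m - 3)*(m + 3)*(m - 2)
(4) = (g - 5)*(g - 1)
(5) = (x + 3)*(x^2 + 4*x) = (x + 3)*(x + 4)*(x)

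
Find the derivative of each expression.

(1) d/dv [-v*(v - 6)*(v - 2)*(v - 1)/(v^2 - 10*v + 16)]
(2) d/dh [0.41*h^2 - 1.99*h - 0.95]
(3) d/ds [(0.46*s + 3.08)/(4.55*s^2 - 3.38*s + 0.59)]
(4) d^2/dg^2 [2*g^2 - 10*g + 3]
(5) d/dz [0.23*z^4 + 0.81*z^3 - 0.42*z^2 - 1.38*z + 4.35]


(1) = (-2*v^3 + 31*v^2 - 112*v + 48)/(v^2 - 16*v + 64)
(2) = 0.82*h - 1.99
(3) = (-2.093*s^2 - 28.028*s + 10.6818)/(20.7025*s^4 - 30.758*s^3 + 16.7934*s^2 - 3.9884*s + 0.3481)
(4) = 4
(5) = 0.92*z^3 + 2.43*z^2 - 0.84*z - 1.38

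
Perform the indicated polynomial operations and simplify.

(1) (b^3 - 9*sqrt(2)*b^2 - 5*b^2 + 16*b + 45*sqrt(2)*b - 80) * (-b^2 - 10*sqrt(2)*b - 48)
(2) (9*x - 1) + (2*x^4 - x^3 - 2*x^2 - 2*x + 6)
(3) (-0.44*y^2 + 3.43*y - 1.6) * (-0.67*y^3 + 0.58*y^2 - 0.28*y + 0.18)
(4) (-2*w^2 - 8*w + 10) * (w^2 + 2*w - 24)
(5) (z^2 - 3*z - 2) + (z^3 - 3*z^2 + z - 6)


(1) = -b^5 - sqrt(2)*b^4 + 5*b^4 + 5*sqrt(2)*b^3 + 116*b^3 - 580*b^2 + 272*sqrt(2)*b^2 - 1360*sqrt(2)*b - 768*b + 3840
(2) = 2*x^4 - x^3 - 2*x^2 + 7*x + 5
(3) = 0.2948*y^5 - 2.5533*y^4 + 3.1846*y^3 - 1.9676*y^2 + 1.0654*y - 0.288
(4) = -2*w^4 - 12*w^3 + 42*w^2 + 212*w - 240
(5) = z^3 - 2*z^2 - 2*z - 8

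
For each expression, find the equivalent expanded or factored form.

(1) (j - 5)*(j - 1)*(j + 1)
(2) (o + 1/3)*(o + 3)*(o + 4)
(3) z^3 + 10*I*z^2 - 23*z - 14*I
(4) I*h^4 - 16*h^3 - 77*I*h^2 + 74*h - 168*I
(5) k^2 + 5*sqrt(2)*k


(1) = j^3 - 5*j^2 - j + 5
(2) = o^3 + 22*o^2/3 + 43*o/3 + 4
(3) = (z + I)*(z + 2*I)*(z + 7*I)
(4) = (h + 4*I)*(h + 6*I)*(h + 7*I)*(I*h + 1)
(5) = k*(k + 5*sqrt(2))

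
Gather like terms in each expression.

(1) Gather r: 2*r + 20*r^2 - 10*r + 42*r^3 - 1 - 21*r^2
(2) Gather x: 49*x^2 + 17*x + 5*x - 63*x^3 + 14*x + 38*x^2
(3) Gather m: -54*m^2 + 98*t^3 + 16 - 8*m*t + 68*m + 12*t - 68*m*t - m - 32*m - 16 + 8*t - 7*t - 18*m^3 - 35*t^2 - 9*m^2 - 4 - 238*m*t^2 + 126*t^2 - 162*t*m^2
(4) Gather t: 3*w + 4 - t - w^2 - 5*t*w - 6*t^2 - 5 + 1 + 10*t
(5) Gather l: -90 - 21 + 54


(1) = 42*r^3 - r^2 - 8*r - 1
(2) = -63*x^3 + 87*x^2 + 36*x
(3) = -18*m^3 + m^2*(-162*t - 63) + m*(-238*t^2 - 76*t + 35) + 98*t^3 + 91*t^2 + 13*t - 4
(4) = -6*t^2 + t*(9 - 5*w) - w^2 + 3*w
(5) = -57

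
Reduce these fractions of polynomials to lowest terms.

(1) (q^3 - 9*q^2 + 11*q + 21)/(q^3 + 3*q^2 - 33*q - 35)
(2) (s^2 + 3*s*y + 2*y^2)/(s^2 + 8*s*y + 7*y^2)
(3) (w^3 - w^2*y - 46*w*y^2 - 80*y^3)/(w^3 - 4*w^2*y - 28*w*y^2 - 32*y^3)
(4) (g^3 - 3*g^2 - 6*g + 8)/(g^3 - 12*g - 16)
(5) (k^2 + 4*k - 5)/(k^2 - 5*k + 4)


(1) = (q^2 - 10*q + 21)/(q^2 + 2*q - 35)
(2) = (s + 2*y)/(s + 7*y)
(3) = (w + 5*y)/(w + 2*y)
(4) = (g - 1)/(g + 2)
(5) = (k + 5)/(k - 4)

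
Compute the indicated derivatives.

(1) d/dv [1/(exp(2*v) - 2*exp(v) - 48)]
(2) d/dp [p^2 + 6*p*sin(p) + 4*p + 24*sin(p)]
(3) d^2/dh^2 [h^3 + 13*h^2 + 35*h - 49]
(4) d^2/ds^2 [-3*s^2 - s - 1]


(1) = 2*(1 - exp(v))*exp(v)/(-exp(2*v) + 2*exp(v) + 48)^2
(2) = 6*p*cos(p) + 2*p + 6*sin(p) + 24*cos(p) + 4
(3) = 6*h + 26
(4) = -6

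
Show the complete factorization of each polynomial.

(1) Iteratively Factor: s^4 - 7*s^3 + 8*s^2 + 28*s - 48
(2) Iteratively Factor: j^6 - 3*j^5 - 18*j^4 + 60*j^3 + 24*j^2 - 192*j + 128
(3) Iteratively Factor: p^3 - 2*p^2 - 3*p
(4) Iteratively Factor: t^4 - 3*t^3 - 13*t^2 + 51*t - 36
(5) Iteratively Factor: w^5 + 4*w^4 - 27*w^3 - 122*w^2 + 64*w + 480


(1) = (s - 2)*(s^3 - 5*s^2 - 2*s + 24) = (s - 3)*(s - 2)*(s^2 - 2*s - 8) = (s - 3)*(s - 2)*(s + 2)*(s - 4)
(2) = (j - 4)*(j^5 + j^4 - 14*j^3 + 4*j^2 + 40*j - 32) = (j - 4)*(j - 1)*(j^4 + 2*j^3 - 12*j^2 - 8*j + 32) = (j - 4)*(j - 2)*(j - 1)*(j^3 + 4*j^2 - 4*j - 16) = (j - 4)*(j - 2)*(j - 1)*(j + 2)*(j^2 + 2*j - 8) = (j - 4)*(j - 2)*(j - 1)*(j + 2)*(j + 4)*(j - 2)
(3) = (p + 1)*(p^2 - 3*p) = (p - 3)*(p + 1)*(p)
(4) = (t - 3)*(t^3 - 13*t + 12) = (t - 3)*(t + 4)*(t^2 - 4*t + 3) = (t - 3)*(t - 1)*(t + 4)*(t - 3)
(5) = (w + 4)*(w^4 - 27*w^2 - 14*w + 120) = (w - 2)*(w + 4)*(w^3 + 2*w^2 - 23*w - 60) = (w - 5)*(w - 2)*(w + 4)*(w^2 + 7*w + 12) = (w - 5)*(w - 2)*(w + 4)^2*(w + 3)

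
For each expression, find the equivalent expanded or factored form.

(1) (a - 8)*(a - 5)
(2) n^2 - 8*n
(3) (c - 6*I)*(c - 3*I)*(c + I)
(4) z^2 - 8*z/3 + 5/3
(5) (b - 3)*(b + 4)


(1) = a^2 - 13*a + 40
(2) = n*(n - 8)
(3) = c^3 - 8*I*c^2 - 9*c - 18*I
(4) = (z - 5/3)*(z - 1)
(5) = b^2 + b - 12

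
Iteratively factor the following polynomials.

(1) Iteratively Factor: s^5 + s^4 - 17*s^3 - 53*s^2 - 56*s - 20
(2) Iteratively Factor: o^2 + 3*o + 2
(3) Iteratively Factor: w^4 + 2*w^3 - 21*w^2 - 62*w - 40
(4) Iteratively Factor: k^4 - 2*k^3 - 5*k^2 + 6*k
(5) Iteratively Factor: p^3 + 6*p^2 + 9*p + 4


(1) = (s - 5)*(s^4 + 6*s^3 + 13*s^2 + 12*s + 4) = (s - 5)*(s + 2)*(s^3 + 4*s^2 + 5*s + 2) = (s - 5)*(s + 1)*(s + 2)*(s^2 + 3*s + 2) = (s - 5)*(s + 1)^2*(s + 2)*(s + 2)
(2) = (o + 1)*(o + 2)
(3) = (w - 5)*(w^3 + 7*w^2 + 14*w + 8) = (w - 5)*(w + 1)*(w^2 + 6*w + 8) = (w - 5)*(w + 1)*(w + 4)*(w + 2)
(4) = (k)*(k^3 - 2*k^2 - 5*k + 6) = k*(k - 3)*(k^2 + k - 2) = k*(k - 3)*(k + 2)*(k - 1)
(5) = (p + 4)*(p^2 + 2*p + 1) = (p + 1)*(p + 4)*(p + 1)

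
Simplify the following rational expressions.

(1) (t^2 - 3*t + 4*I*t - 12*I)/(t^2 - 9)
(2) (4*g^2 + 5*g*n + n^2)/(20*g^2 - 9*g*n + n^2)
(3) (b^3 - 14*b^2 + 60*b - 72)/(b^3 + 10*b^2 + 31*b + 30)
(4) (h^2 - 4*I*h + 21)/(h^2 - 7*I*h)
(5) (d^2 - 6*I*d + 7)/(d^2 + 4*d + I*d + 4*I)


(1) = (t + 4*I)/(t + 3)
(2) = (4*g^2 + 5*g*n + n^2)/(20*g^2 - 9*g*n + n^2)
(3) = (b^3 - 14*b^2 + 60*b - 72)/(b^3 + 10*b^2 + 31*b + 30)
(4) = (h + 3*I)/h
(5) = (d - 7*I)/(d + 4)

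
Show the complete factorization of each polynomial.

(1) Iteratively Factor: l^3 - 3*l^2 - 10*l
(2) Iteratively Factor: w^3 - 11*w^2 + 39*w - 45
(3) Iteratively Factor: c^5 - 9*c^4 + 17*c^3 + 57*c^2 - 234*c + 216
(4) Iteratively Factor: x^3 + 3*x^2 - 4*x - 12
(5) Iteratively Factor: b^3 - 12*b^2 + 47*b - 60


(1) = (l + 2)*(l^2 - 5*l) = l*(l + 2)*(l - 5)
(2) = (w - 3)*(w^2 - 8*w + 15) = (w - 5)*(w - 3)*(w - 3)
(3) = (c - 2)*(c^4 - 7*c^3 + 3*c^2 + 63*c - 108) = (c - 4)*(c - 2)*(c^3 - 3*c^2 - 9*c + 27) = (c - 4)*(c - 3)*(c - 2)*(c^2 - 9) = (c - 4)*(c - 3)*(c - 2)*(c + 3)*(c - 3)
(4) = (x + 3)*(x^2 - 4) = (x - 2)*(x + 3)*(x + 2)
(5) = (b - 4)*(b^2 - 8*b + 15) = (b - 5)*(b - 4)*(b - 3)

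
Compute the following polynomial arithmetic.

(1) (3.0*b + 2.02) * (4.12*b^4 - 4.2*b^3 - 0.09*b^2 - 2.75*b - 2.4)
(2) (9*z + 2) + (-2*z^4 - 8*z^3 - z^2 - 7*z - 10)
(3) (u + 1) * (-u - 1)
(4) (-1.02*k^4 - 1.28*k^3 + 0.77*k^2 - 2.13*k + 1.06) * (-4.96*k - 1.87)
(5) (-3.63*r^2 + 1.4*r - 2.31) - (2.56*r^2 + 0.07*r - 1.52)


(1) = 12.36*b^5 - 4.2776*b^4 - 8.754*b^3 - 8.4318*b^2 - 12.755*b - 4.848
(2) = -2*z^4 - 8*z^3 - z^2 + 2*z - 8
(3) = -u^2 - 2*u - 1
(4) = 5.0592*k^5 + 8.2562*k^4 - 1.4256*k^3 + 9.1249*k^2 - 1.2745*k - 1.9822
(5) = -6.19*r^2 + 1.33*r - 0.79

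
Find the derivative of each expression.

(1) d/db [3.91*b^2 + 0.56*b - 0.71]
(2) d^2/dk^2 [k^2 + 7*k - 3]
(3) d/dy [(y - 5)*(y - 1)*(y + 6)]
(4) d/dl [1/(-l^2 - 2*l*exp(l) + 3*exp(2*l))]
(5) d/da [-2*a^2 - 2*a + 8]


(1) = 7.82*b + 0.56
(2) = 2
(3) = 3*y^2 - 31
(4) = 2*(l*exp(l) + l - 3*exp(2*l) + exp(l))/(l^2 + 2*l*exp(l) - 3*exp(2*l))^2
(5) = -4*a - 2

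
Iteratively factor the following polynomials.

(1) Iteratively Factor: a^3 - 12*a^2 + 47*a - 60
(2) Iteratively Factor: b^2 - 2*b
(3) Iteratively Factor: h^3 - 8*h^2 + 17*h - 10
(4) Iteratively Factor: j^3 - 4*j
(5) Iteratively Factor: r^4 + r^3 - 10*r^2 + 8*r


(1) = (a - 4)*(a^2 - 8*a + 15) = (a - 4)*(a - 3)*(a - 5)
(2) = (b - 2)*(b)
(3) = (h - 2)*(h^2 - 6*h + 5) = (h - 5)*(h - 2)*(h - 1)
(4) = (j + 2)*(j^2 - 2*j) = j*(j + 2)*(j - 2)
(5) = (r + 4)*(r^3 - 3*r^2 + 2*r) = (r - 2)*(r + 4)*(r^2 - r) = r*(r - 2)*(r + 4)*(r - 1)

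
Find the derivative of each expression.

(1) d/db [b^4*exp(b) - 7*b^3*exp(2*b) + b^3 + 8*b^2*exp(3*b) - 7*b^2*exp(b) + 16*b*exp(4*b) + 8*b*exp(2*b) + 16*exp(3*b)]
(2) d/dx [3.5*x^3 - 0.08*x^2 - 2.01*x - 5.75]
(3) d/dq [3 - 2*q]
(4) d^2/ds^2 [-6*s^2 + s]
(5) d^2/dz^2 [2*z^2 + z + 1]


(1) = b^4*exp(b) - 14*b^3*exp(2*b) + 4*b^3*exp(b) + 24*b^2*exp(3*b) - 21*b^2*exp(2*b) - 7*b^2*exp(b) + 3*b^2 + 64*b*exp(4*b) + 16*b*exp(3*b) + 16*b*exp(2*b) - 14*b*exp(b) + 16*exp(4*b) + 48*exp(3*b) + 8*exp(2*b)
(2) = 10.5*x^2 - 0.16*x - 2.01
(3) = -2
(4) = -12
(5) = 4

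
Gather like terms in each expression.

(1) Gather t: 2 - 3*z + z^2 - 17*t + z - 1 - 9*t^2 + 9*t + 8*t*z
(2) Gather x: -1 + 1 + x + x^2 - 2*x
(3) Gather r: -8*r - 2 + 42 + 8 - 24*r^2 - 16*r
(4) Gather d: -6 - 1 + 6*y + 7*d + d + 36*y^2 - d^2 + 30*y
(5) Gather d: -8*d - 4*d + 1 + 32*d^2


(1) = -9*t^2 + t*(8*z - 8) + z^2 - 2*z + 1
(2) = x^2 - x
(3) = -24*r^2 - 24*r + 48
(4) = -d^2 + 8*d + 36*y^2 + 36*y - 7
(5) = 32*d^2 - 12*d + 1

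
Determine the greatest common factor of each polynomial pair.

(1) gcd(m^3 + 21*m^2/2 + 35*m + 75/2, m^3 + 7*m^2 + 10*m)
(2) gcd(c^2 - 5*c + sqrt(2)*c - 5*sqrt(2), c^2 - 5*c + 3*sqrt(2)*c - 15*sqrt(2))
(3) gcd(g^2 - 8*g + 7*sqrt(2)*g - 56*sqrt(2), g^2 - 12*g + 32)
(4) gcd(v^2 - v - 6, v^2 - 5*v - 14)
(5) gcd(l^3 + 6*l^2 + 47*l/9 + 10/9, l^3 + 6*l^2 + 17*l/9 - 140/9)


(1) = m + 5
(2) = gcd((c - 5)*(c + sqrt(2)), (c - 5)*(c + 3*sqrt(2))) = c - 5
(3) = g - 8
(4) = gcd((v - 3)*(v + 2), (v - 7)*(v + 2)) = v + 2
(5) = l + 5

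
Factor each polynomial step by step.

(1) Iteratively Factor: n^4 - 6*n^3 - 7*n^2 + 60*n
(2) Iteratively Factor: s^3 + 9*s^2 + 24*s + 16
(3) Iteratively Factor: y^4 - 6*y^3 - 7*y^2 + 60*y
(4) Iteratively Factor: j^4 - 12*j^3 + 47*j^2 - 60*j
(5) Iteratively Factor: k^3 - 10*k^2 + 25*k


(1) = (n - 5)*(n^3 - n^2 - 12*n) = (n - 5)*(n + 3)*(n^2 - 4*n) = (n - 5)*(n - 4)*(n + 3)*(n)
(2) = (s + 4)*(s^2 + 5*s + 4) = (s + 4)^2*(s + 1)
(3) = (y + 3)*(y^3 - 9*y^2 + 20*y) = (y - 5)*(y + 3)*(y^2 - 4*y) = y*(y - 5)*(y + 3)*(y - 4)
(4) = (j - 5)*(j^3 - 7*j^2 + 12*j) = j*(j - 5)*(j^2 - 7*j + 12) = j*(j - 5)*(j - 4)*(j - 3)
(5) = (k)*(k^2 - 10*k + 25) = k*(k - 5)*(k - 5)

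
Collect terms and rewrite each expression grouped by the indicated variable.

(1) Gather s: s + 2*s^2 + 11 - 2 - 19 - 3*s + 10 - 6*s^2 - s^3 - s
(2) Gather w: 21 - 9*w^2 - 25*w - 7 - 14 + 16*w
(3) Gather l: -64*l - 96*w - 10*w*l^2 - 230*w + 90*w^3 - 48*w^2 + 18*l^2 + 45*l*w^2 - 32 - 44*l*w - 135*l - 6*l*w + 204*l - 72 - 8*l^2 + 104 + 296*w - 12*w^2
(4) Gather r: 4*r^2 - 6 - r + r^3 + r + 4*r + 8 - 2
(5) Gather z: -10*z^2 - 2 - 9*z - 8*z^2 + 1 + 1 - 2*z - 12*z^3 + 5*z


(1) = -s^3 - 4*s^2 - 3*s
(2) = -9*w^2 - 9*w
(3) = l^2*(10 - 10*w) + l*(45*w^2 - 50*w + 5) + 90*w^3 - 60*w^2 - 30*w
(4) = r^3 + 4*r^2 + 4*r
(5) = -12*z^3 - 18*z^2 - 6*z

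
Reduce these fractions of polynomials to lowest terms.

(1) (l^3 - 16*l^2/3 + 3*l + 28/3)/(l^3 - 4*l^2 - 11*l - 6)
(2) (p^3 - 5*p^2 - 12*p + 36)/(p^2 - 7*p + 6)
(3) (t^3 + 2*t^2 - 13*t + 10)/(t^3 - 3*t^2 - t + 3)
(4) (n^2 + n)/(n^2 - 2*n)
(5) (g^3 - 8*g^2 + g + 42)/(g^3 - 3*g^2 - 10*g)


(1) = (3*l^2 - 19*l + 28)/(3*l^2 - 15*l - 18)
(2) = (p^2 + p - 6)/(p - 1)
(3) = (t^2 + 3*t - 10)/(t^2 - 2*t - 3)
(4) = (n + 1)/(n - 2)
(5) = (g^2 - 10*g + 21)/(g^2 - 5*g)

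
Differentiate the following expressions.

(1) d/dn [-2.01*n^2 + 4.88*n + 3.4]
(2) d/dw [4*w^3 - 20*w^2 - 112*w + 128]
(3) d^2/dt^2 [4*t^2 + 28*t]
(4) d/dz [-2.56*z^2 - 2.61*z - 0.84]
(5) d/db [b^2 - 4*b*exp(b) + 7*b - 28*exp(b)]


(1) = 4.88 - 4.02*n
(2) = 12*w^2 - 40*w - 112
(3) = 8
(4) = -5.12*z - 2.61
(5) = -4*b*exp(b) + 2*b - 32*exp(b) + 7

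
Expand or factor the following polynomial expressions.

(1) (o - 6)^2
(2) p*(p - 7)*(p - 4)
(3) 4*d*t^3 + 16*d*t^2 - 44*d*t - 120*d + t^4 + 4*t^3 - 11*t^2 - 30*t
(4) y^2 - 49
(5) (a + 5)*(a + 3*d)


(1) = o^2 - 12*o + 36
(2) = p^3 - 11*p^2 + 28*p
(3) = (4*d + t)*(t - 3)*(t + 2)*(t + 5)
(4) = (y - 7)*(y + 7)
(5) = a^2 + 3*a*d + 5*a + 15*d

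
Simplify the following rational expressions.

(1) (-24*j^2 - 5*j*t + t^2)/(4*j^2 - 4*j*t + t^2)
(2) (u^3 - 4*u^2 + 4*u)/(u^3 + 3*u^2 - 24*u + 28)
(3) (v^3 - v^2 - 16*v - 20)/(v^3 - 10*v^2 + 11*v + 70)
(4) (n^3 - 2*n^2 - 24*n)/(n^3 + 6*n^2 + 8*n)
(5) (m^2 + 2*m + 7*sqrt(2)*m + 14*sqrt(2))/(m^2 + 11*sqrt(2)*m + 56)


(1) = (-24*j^2 - 5*j*t + t^2)/(4*j^2 - 4*j*t + t^2)
(2) = u/(u + 7)
(3) = (v + 2)/(v - 7)
(4) = (n - 6)/(n + 2)
(5) = (m + 2)/(m + 4*sqrt(2))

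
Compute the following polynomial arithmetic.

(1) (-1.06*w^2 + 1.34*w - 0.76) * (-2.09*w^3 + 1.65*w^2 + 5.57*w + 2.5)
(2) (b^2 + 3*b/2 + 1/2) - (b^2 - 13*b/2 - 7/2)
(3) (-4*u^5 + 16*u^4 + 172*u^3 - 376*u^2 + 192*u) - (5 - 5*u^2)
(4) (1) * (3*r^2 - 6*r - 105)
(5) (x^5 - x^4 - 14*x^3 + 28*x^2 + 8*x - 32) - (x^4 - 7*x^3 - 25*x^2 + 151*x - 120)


(1) = 2.2154*w^5 - 4.5496*w^4 - 2.1048*w^3 + 3.5598*w^2 - 0.8832*w - 1.9
(2) = 8*b + 4
(3) = -4*u^5 + 16*u^4 + 172*u^3 - 371*u^2 + 192*u - 5
(4) = 3*r^2 - 6*r - 105
(5) = x^5 - 2*x^4 - 7*x^3 + 53*x^2 - 143*x + 88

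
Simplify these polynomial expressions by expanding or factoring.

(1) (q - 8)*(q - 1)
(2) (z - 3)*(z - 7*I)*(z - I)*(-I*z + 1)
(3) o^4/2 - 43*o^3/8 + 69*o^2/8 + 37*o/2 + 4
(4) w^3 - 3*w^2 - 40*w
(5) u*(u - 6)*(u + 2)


(1) = q^2 - 9*q + 8
(2) = -I*z^4 - 7*z^3 + 3*I*z^3 + 21*z^2 - I*z^2 - 7*z + 3*I*z + 21
(3) = (o/2 + 1/2)*(o - 8)*(o - 4)*(o + 1/4)
(4) = w*(w - 8)*(w + 5)
(5) = u^3 - 4*u^2 - 12*u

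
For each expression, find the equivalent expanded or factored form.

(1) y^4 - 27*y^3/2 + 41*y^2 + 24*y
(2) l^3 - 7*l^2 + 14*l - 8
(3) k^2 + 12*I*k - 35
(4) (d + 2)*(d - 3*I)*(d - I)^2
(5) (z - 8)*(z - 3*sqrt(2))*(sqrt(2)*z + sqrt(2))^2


(1) = y*(y - 8)*(y - 6)*(y + 1/2)
(2) = (l - 4)*(l - 2)*(l - 1)
(3) = (k + 5*I)*(k + 7*I)
(4) = d^4 + 2*d^3 - 5*I*d^3 - 7*d^2 - 10*I*d^2 - 14*d + 3*I*d + 6*I
(5) = 2*z^4 - 12*z^3 - 6*sqrt(2)*z^3 - 30*z^2 + 36*sqrt(2)*z^2 - 16*z + 90*sqrt(2)*z + 48*sqrt(2)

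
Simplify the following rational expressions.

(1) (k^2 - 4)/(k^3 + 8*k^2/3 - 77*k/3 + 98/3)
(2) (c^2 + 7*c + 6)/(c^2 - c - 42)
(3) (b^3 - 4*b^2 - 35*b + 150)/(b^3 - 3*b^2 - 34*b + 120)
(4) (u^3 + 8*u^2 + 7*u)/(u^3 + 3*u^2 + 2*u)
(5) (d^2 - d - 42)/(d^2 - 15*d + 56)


(1) = (3*k + 6)/(3*k^2 + 14*k - 49)
(2) = (c + 1)/(c - 7)
(3) = (b - 5)/(b - 4)
(4) = (u + 7)/(u + 2)
(5) = (d + 6)/(d - 8)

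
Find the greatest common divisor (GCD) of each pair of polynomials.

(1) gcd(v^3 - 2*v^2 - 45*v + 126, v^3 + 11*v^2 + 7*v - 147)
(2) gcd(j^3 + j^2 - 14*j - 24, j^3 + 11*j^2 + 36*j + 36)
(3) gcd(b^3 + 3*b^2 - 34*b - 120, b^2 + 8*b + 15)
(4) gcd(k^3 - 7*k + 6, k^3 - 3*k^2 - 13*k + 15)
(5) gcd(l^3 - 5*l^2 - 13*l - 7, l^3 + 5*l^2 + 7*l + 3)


(1) = v^2 + 4*v - 21
(2) = gcd((j - 4)*(j + 2)*(j + 3), (j + 2)*(j + 3)*(j + 6)) = j^2 + 5*j + 6
(3) = gcd((b - 6)*(b + 4)*(b + 5), (b + 3)*(b + 5)) = b + 5
(4) = gcd((k - 2)*(k - 1)*(k + 3), (k - 5)*(k - 1)*(k + 3)) = k^2 + 2*k - 3
(5) = gcd((l - 7)*(l + 1)^2, (l + 1)^2*(l + 3)) = l^2 + 2*l + 1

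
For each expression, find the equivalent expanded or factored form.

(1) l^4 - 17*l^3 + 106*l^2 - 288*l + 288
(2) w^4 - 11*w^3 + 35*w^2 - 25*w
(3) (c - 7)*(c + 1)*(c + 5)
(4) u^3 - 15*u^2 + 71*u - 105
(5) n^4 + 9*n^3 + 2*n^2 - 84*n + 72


(1) = (l - 6)*(l - 4)^2*(l - 3)
(2) = w*(w - 5)^2*(w - 1)
(3) = c^3 - c^2 - 37*c - 35
(4) = (u - 7)*(u - 5)*(u - 3)
(5) = (n - 2)*(n - 1)*(n + 6)^2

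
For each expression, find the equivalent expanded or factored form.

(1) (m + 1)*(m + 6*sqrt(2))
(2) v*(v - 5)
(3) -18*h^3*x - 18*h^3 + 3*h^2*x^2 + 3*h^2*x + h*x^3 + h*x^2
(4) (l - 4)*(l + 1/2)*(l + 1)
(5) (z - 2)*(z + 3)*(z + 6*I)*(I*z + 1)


(1) = m^2 + m + 6*sqrt(2)*m + 6*sqrt(2)
(2) = v^2 - 5*v
(3) = (-3*h + x)*(6*h + x)*(h*x + h)
(4) = l^3 - 5*l^2/2 - 11*l/2 - 2
(5) = I*z^4 - 5*z^3 + I*z^3 - 5*z^2 + 30*z + 6*I*z - 36*I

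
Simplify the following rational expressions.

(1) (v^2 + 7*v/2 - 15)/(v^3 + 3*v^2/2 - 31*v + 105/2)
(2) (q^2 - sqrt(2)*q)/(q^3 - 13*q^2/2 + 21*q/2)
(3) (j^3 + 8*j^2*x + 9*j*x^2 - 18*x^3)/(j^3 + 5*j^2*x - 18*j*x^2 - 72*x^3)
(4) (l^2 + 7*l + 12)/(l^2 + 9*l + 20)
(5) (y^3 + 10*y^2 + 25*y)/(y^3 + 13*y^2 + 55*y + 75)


(1) = (v + 6)/(v^2 + 4*v - 21)
(2) = (2*q - 2*sqrt(2))/(2*q^2 - 13*q + 21)
(3) = (-j + x)/(-j + 4*x)
(4) = (l + 3)/(l + 5)
(5) = y/(y + 3)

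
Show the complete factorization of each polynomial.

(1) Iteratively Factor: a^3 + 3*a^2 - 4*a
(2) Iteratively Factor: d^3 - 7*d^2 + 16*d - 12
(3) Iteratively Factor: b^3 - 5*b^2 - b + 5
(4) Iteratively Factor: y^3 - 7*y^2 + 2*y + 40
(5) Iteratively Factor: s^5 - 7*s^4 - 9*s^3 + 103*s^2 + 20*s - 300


(1) = (a)*(a^2 + 3*a - 4) = a*(a + 4)*(a - 1)
(2) = (d - 2)*(d^2 - 5*d + 6) = (d - 3)*(d - 2)*(d - 2)
(3) = (b + 1)*(b^2 - 6*b + 5) = (b - 1)*(b + 1)*(b - 5)
(4) = (y - 5)*(y^2 - 2*y - 8) = (y - 5)*(y - 4)*(y + 2)
(5) = (s - 2)*(s^4 - 5*s^3 - 19*s^2 + 65*s + 150) = (s - 2)*(s + 2)*(s^3 - 7*s^2 - 5*s + 75) = (s - 5)*(s - 2)*(s + 2)*(s^2 - 2*s - 15) = (s - 5)*(s - 2)*(s + 2)*(s + 3)*(s - 5)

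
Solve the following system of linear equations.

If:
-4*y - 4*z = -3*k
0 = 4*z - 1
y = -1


Then:
k = -1
y = -1
z = 1/4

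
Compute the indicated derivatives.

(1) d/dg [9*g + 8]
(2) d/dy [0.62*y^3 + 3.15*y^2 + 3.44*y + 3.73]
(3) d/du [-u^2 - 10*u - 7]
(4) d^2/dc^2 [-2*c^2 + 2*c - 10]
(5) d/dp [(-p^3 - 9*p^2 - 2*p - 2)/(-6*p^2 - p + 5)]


(1) = 9
(2) = 1.86*y^2 + 6.3*y + 3.44
(3) = -2*u - 10
(4) = -4
(5) = 2*(3*p^4 + p^3 - 9*p^2 - 57*p - 6)/(36*p^4 + 12*p^3 - 59*p^2 - 10*p + 25)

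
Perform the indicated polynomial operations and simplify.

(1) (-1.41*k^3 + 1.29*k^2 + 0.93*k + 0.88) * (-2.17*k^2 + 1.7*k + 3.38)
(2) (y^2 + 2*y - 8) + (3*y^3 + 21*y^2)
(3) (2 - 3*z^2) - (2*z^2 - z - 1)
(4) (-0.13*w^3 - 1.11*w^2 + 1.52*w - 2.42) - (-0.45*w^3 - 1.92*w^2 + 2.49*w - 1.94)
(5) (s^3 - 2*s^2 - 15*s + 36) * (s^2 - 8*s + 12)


(1) = 3.0597*k^5 - 5.1963*k^4 - 4.5909*k^3 + 4.0316*k^2 + 4.6394*k + 2.9744
(2) = 3*y^3 + 22*y^2 + 2*y - 8
(3) = -5*z^2 + z + 3
(4) = 0.32*w^3 + 0.81*w^2 - 0.97*w - 0.48
(5) = s^5 - 10*s^4 + 13*s^3 + 132*s^2 - 468*s + 432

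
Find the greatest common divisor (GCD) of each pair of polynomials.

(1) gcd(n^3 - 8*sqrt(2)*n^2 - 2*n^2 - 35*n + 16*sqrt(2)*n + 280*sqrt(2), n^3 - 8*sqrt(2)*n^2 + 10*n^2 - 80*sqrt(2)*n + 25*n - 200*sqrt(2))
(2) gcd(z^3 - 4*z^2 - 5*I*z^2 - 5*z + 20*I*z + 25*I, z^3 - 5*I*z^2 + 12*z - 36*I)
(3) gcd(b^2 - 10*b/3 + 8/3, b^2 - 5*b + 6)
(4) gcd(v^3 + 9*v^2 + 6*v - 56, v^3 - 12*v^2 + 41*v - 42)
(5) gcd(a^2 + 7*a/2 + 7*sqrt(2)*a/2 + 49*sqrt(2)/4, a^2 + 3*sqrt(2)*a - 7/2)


(1) = n^2 + n*(5 - 8*sqrt(2)) - 40*sqrt(2)
(2) = gcd((z - 5)*(z + 1)*(z - 5*I), (z - 6*I)*(z - 2*I)*(z + 3*I)) = 1
(3) = b - 2
(4) = v - 2
(5) = gcd((a + 7/2)*(a + 7*sqrt(2)/2), (a - sqrt(2)/2)*(a + 7*sqrt(2)/2)) = a + 7*sqrt(2)/2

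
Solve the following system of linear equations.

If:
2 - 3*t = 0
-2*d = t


Then:
d = -1/3
t = 2/3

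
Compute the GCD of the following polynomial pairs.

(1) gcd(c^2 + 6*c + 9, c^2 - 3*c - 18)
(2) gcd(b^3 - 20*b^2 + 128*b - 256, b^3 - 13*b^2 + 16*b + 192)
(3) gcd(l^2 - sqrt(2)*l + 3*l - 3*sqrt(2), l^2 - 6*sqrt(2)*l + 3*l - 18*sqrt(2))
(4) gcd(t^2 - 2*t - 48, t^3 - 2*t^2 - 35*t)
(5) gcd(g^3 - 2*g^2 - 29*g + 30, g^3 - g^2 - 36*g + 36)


(1) = c + 3
(2) = b^2 - 16*b + 64
(3) = l + 3
(4) = gcd((t - 8)*(t + 6), t*(t - 7)*(t + 5)) = 1
(5) = gcd((g - 6)*(g - 1)*(g + 5), (g - 6)*(g - 1)*(g + 6)) = g^2 - 7*g + 6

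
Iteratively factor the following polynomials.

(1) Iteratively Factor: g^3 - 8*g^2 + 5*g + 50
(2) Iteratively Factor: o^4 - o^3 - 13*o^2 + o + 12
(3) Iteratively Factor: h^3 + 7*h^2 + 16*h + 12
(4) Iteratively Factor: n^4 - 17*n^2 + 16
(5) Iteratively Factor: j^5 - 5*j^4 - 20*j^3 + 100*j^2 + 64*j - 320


(1) = (g - 5)*(g^2 - 3*g - 10) = (g - 5)*(g + 2)*(g - 5)
(2) = (o + 3)*(o^3 - 4*o^2 - o + 4) = (o - 4)*(o + 3)*(o^2 - 1) = (o - 4)*(o - 1)*(o + 3)*(o + 1)
(3) = (h + 2)*(h^2 + 5*h + 6) = (h + 2)^2*(h + 3)
(4) = (n - 4)*(n^3 + 4*n^2 - n - 4) = (n - 4)*(n + 1)*(n^2 + 3*n - 4) = (n - 4)*(n - 1)*(n + 1)*(n + 4)
(5) = (j + 4)*(j^4 - 9*j^3 + 16*j^2 + 36*j - 80) = (j - 4)*(j + 4)*(j^3 - 5*j^2 - 4*j + 20) = (j - 4)*(j + 2)*(j + 4)*(j^2 - 7*j + 10) = (j - 5)*(j - 4)*(j + 2)*(j + 4)*(j - 2)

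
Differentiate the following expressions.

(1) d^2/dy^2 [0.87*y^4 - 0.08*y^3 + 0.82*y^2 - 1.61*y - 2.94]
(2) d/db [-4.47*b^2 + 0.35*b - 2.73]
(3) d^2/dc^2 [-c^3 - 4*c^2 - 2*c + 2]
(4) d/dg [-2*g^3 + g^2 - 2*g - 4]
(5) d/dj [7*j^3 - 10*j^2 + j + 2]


(1) = 10.44*y^2 - 0.48*y + 1.64
(2) = 0.35 - 8.94*b
(3) = -6*c - 8
(4) = -6*g^2 + 2*g - 2
(5) = 21*j^2 - 20*j + 1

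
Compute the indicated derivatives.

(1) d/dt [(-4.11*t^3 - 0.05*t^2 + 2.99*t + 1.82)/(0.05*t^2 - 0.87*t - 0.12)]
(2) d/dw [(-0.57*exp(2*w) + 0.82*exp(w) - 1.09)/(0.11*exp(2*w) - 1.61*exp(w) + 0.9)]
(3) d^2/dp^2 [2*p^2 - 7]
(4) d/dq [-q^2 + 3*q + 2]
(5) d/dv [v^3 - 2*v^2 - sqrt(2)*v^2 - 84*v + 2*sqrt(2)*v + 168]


(1) = (-0.2055*t^4 + 7.1514*t^3 + 1.3736*t^2 - 0.17*t + 1.2246)/(0.0025*t^4 - 0.087*t^3 + 0.7449*t^2 + 0.2088*t + 0.0144)
(2) = (0.8275*exp(2*w) - 0.7862*exp(w) - 1.0169)*exp(w)/(0.0121*exp(4*w) - 0.3542*exp(3*w) + 2.7901*exp(2*w) - 2.898*exp(w) + 0.81)
(3) = 4
(4) = 3 - 2*q
(5) = 3*v^2 - 4*v - 2*sqrt(2)*v - 84 + 2*sqrt(2)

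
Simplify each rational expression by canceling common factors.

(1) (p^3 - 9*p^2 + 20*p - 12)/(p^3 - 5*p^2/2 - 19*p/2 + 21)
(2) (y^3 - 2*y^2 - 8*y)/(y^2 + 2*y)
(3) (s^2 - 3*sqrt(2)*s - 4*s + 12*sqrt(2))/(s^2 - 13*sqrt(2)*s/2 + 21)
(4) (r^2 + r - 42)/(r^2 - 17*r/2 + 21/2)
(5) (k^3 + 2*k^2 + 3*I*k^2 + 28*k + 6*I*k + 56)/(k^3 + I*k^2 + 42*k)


(1) = (2*p^2 - 14*p + 12)/(2*p^2 - p - 21)
(2) = y - 4
(3) = (2*s - 8)/(2*s - 7*sqrt(2))
(4) = (2*r^2 + 2*r - 84)/(2*r^2 - 17*r + 21)
(5) = (k^2 + k*(2 - 4*I) - 8*I)/(k^2 - 6*I*k)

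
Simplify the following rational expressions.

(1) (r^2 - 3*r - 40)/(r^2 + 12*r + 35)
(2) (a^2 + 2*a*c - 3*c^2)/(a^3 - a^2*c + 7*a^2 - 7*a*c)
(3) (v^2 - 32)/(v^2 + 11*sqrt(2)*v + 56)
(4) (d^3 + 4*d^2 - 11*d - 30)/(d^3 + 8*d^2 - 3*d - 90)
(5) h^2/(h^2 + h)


(1) = (r - 8)/(r + 7)
(2) = (a + 3*c)/(a^2 + 7*a)
(3) = (v - 4*sqrt(2))/(v + 7*sqrt(2))
(4) = (d + 2)/(d + 6)
(5) = h/(h + 1)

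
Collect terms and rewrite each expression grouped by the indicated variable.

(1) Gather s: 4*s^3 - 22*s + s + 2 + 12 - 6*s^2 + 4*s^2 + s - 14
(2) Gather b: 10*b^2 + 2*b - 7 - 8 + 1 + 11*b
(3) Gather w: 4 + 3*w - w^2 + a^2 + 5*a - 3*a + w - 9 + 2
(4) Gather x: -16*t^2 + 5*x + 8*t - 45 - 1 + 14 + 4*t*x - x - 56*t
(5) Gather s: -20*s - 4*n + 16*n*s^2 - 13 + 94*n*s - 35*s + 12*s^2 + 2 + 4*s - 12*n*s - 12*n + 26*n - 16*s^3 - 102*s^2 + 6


(1) = 4*s^3 - 2*s^2 - 20*s
(2) = 10*b^2 + 13*b - 14
(3) = a^2 + 2*a - w^2 + 4*w - 3
(4) = -16*t^2 - 48*t + x*(4*t + 4) - 32
(5) = 10*n - 16*s^3 + s^2*(16*n - 90) + s*(82*n - 51) - 5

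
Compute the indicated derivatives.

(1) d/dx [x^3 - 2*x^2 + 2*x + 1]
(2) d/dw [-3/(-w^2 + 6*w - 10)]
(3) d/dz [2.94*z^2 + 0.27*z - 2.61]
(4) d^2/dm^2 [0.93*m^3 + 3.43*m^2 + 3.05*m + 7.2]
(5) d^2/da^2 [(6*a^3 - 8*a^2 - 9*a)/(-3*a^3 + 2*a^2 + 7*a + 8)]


(1) = 3*x^2 - 4*x + 2
(2) = 6*(3 - w)/(w^2 - 6*w + 10)^2
(3) = 5.88*z + 0.27
(4) = 5.58*m + 6.86
(5) = 2*(36*a^6 - 135*a^5 - 522*a^4 + 1259*a^3 - 96*a^2 - 1584*a + 8)/(27*a^9 - 54*a^8 - 153*a^7 + 28*a^6 + 645*a^5 + 618*a^4 - 439*a^3 - 1560*a^2 - 1344*a - 512)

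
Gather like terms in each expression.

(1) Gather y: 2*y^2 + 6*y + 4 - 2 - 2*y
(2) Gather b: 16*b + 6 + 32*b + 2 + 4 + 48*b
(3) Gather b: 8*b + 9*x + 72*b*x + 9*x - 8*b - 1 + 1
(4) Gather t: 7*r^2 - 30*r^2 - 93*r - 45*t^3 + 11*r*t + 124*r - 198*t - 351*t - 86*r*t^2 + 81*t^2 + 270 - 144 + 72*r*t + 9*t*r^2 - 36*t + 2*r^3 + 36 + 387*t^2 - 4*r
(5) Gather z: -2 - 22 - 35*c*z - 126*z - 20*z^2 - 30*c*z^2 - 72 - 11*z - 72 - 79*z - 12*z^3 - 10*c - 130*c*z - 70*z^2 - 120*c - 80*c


(1) = 2*y^2 + 4*y + 2
(2) = 96*b + 12
(3) = 72*b*x + 18*x
(4) = 2*r^3 - 23*r^2 + 27*r - 45*t^3 + t^2*(468 - 86*r) + t*(9*r^2 + 83*r - 585) + 162
(5) = -210*c - 12*z^3 + z^2*(-30*c - 90) + z*(-165*c - 216) - 168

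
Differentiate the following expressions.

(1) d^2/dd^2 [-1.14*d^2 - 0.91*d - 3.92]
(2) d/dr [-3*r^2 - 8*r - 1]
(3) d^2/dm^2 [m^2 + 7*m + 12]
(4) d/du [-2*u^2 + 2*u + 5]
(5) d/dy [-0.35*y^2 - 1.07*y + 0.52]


(1) = -2.28000000000000
(2) = -6*r - 8
(3) = 2
(4) = 2 - 4*u
(5) = -0.7*y - 1.07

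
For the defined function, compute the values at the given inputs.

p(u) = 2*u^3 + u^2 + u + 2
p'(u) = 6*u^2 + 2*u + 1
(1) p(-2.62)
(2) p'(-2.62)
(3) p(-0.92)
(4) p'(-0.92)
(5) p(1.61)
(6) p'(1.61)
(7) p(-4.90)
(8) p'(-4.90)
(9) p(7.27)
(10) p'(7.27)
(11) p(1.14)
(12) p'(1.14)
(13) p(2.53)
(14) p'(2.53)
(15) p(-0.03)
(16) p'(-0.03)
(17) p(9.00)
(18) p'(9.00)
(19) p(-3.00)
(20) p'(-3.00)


(1) = -29.73
(2) = 36.95
(3) = 0.37
(4) = 4.24
(5) = 14.55
(6) = 19.77
(7) = -214.19
(8) = 135.26
(9) = 830.60
(10) = 332.66
(11) = 7.40
(12) = 11.08
(13) = 43.32
(14) = 44.47
(15) = 1.97
(16) = 0.95
(17) = 1550.00
(18) = 505.00
(19) = -46.00
(20) = 49.00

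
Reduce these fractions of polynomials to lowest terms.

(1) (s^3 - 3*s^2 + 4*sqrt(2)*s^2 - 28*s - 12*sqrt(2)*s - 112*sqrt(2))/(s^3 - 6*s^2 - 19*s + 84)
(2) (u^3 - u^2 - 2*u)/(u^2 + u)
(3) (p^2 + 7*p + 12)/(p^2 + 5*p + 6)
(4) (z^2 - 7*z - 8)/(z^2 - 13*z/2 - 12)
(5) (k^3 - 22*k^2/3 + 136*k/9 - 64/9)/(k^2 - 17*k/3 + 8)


(1) = (s + 4*sqrt(2))/(s - 3)
(2) = u - 2
(3) = (p + 4)/(p + 2)
(4) = (2*z + 2)/(2*z + 3)
(5) = (3*k^2 - 14*k + 8)/(3*k - 9)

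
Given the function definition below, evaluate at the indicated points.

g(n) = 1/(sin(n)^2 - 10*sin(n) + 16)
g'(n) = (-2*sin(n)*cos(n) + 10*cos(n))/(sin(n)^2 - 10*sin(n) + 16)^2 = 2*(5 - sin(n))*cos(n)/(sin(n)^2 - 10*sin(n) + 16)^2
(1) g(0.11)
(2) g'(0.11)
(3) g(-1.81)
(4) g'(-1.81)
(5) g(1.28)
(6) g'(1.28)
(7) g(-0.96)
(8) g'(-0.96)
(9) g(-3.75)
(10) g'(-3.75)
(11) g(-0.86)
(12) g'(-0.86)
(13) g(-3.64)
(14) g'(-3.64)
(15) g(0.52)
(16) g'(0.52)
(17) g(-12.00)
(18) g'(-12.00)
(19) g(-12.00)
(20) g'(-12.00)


(1) = 0.07
(2) = 0.04
(3) = 0.04
(4) = -0.00
(5) = 0.14
(6) = 0.04
(7) = 0.04
(8) = 0.01
(9) = 0.09
(10) = -0.06
(11) = 0.04
(12) = 0.01
(13) = 0.09
(14) = -0.06
(15) = 0.09
(16) = 0.06
(17) = 0.09
(18) = 0.06
(19) = 0.09
(20) = 0.06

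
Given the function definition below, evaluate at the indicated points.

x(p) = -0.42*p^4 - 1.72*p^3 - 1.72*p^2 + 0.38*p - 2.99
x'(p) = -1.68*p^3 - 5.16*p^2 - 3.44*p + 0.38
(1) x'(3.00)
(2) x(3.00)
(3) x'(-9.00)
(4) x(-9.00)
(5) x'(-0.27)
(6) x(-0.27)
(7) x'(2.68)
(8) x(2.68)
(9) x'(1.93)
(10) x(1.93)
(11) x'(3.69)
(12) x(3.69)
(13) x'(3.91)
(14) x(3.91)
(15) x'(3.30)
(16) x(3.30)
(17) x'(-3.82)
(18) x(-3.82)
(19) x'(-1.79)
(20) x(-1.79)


(1) = -101.74
(2) = -97.79
(3) = 838.10
(4) = -1647.47
(5) = 0.97
(6) = -3.19
(7) = -78.24
(8) = -69.10
(9) = -37.56
(10) = -26.86
(11) = -166.98
(12) = -189.29
(13) = -192.38
(14) = -228.78
(15) = -127.54
(16) = -132.09
(17) = 31.87
(18) = -23.10
(19) = -0.36
(20) = -3.63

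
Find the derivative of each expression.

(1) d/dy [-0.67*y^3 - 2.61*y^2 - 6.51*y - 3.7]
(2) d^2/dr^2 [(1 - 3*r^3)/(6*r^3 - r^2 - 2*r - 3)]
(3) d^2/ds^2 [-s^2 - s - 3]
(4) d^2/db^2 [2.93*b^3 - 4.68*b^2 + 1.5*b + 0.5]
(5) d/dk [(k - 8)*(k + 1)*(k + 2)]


(1) = -2.01*y^2 - 5.22*y - 6.51
(2) = 2*(-18*r^6 - 108*r^5 - 108*r^4 - 51*r^3 - 87*r^2 - 21*r + 1)/(216*r^9 - 108*r^8 - 198*r^7 - 253*r^6 + 174*r^5 + 195*r^4 + 118*r^3 - 63*r^2 - 54*r - 27)
(3) = -2
(4) = 17.58*b - 9.36
(5) = 3*k^2 - 10*k - 22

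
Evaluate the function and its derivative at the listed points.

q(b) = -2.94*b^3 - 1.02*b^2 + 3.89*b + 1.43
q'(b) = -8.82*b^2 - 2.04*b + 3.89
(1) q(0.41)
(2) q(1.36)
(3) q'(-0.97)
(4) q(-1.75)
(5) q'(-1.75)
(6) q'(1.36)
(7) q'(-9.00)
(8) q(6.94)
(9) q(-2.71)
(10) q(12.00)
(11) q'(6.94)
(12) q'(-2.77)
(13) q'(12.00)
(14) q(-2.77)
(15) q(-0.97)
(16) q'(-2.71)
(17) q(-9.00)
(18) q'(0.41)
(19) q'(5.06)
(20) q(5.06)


(1) = 2.65
(2) = -2.56
(3) = -2.43
(4) = 7.26
(5) = -19.55
(6) = -15.20
(7) = -692.17
(8) = -1003.41
(9) = 41.91
(10) = -5179.09
(11) = -435.07
(12) = -58.13
(13) = -1290.67
(14) = 45.31
(15) = -0.62
(16) = -55.36
(17) = 2027.06
(18) = 1.57
(19) = -232.26
(20) = -385.89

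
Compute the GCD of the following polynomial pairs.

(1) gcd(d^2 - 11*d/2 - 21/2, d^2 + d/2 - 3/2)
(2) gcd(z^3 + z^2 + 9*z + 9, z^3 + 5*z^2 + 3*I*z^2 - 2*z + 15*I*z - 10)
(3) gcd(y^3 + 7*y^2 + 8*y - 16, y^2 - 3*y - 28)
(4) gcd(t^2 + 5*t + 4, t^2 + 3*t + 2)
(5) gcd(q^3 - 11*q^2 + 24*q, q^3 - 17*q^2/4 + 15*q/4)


(1) = d + 3/2
(2) = gcd((z + 1)*(z - 3*I)*(z + 3*I), (z + 5)*(z + I)*(z + 2*I)) = 1
(3) = gcd((y - 1)*(y + 4)^2, (y - 7)*(y + 4)) = y + 4
(4) = gcd((t + 1)*(t + 4), (t + 1)*(t + 2)) = t + 1
(5) = gcd(q*(q - 8)*(q - 3), q*(q - 3)*(q - 5/4)) = q^2 - 3*q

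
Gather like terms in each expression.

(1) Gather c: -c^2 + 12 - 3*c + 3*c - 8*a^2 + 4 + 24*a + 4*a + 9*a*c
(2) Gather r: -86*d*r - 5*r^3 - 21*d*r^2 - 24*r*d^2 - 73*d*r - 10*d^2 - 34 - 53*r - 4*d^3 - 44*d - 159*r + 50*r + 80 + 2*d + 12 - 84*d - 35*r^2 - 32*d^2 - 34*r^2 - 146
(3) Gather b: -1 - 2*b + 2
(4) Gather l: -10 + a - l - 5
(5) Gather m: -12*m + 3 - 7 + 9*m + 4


(1) = -8*a^2 + 9*a*c + 28*a - c^2 + 16
(2) = -4*d^3 - 42*d^2 - 126*d - 5*r^3 + r^2*(-21*d - 69) + r*(-24*d^2 - 159*d - 162) - 88
(3) = 1 - 2*b
(4) = a - l - 15
(5) = -3*m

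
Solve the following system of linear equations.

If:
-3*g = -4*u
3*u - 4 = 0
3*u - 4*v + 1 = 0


Then:
g = 16/9
u = 4/3
v = 5/4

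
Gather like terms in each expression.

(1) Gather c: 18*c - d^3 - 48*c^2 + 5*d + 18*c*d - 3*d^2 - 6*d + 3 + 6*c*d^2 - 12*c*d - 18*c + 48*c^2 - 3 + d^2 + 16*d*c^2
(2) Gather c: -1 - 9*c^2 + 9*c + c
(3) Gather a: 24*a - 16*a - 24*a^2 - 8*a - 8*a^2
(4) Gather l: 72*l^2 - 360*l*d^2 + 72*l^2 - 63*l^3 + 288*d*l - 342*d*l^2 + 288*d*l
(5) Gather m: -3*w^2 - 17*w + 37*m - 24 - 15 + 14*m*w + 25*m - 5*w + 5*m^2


(1) = 16*c^2*d + c*(6*d^2 + 6*d) - d^3 - 2*d^2 - d
(2) = -9*c^2 + 10*c - 1
(3) = -32*a^2
(4) = -63*l^3 + l^2*(144 - 342*d) + l*(-360*d^2 + 576*d)
(5) = 5*m^2 + m*(14*w + 62) - 3*w^2 - 22*w - 39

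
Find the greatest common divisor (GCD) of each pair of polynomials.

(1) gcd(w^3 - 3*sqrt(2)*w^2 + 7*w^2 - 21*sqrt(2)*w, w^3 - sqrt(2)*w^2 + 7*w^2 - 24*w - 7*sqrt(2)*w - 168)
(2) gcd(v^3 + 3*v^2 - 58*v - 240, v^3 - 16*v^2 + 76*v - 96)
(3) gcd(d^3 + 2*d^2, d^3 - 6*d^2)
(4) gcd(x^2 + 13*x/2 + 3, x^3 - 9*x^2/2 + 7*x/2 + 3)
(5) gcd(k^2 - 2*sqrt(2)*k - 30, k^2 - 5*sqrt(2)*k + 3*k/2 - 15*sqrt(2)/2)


(1) = w + 7
(2) = gcd((v - 8)*(v + 5)*(v + 6), (v - 8)*(v - 6)*(v - 2)) = v - 8
(3) = gcd(d^2*(d + 2), d^2*(d - 6)) = d^2
(4) = x + 1/2
(5) = k - 5*sqrt(2)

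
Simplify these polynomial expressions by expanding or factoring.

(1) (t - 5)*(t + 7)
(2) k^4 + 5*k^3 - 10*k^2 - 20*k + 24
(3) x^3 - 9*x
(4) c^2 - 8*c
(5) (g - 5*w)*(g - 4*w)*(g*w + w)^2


(1) = t^2 + 2*t - 35
(2) = (k - 2)*(k - 1)*(k + 2)*(k + 6)
(3) = x*(x - 3)*(x + 3)
(4) = c*(c - 8)
(5) = g^4*w^2 - 9*g^3*w^3 + 2*g^3*w^2 + 20*g^2*w^4 - 18*g^2*w^3 + g^2*w^2 + 40*g*w^4 - 9*g*w^3 + 20*w^4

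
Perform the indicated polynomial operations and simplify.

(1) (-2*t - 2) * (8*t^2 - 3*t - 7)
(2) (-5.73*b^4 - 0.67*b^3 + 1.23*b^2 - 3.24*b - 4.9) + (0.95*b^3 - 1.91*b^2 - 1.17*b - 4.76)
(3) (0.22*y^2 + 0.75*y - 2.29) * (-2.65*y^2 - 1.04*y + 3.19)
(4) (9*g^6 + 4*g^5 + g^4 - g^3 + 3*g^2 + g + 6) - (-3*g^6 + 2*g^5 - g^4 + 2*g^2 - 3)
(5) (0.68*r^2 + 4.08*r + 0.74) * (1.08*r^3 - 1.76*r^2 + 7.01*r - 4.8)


(1) = -16*t^3 - 10*t^2 + 20*t + 14
(2) = -5.73*b^4 + 0.28*b^3 - 0.68*b^2 - 4.41*b - 9.66
(3) = -0.583*y^4 - 2.2163*y^3 + 5.9903*y^2 + 4.7741*y - 7.3051
(4) = 12*g^6 + 2*g^5 + 2*g^4 - g^3 + g^2 + g + 9
(5) = 0.7344*r^5 + 3.2096*r^4 - 1.6148*r^3 + 24.0344*r^2 - 14.3966*r - 3.552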